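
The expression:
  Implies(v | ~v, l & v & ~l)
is never true.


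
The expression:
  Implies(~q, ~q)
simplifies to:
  True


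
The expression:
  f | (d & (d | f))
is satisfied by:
  {d: True, f: True}
  {d: True, f: False}
  {f: True, d: False}


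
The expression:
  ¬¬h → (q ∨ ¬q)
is always true.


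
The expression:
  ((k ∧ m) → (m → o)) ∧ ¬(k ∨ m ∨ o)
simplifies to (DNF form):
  ¬k ∧ ¬m ∧ ¬o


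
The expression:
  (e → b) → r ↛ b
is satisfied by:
  {r: True, e: True, b: False}
  {r: True, e: False, b: False}
  {e: True, r: False, b: False}


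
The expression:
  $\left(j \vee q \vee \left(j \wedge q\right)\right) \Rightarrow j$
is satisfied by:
  {j: True, q: False}
  {q: False, j: False}
  {q: True, j: True}


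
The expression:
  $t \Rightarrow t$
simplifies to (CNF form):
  $\text{True}$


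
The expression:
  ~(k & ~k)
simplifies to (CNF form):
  True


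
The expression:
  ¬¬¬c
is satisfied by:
  {c: False}


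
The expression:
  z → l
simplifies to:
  l ∨ ¬z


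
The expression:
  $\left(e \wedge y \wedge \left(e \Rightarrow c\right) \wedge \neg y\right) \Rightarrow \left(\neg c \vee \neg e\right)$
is always true.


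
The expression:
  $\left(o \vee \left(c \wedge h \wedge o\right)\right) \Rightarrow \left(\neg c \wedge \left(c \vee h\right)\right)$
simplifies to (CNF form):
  $\left(h \vee \neg o\right) \wedge \left(\neg c \vee \neg o\right)$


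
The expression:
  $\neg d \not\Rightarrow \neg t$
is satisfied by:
  {t: True, d: False}


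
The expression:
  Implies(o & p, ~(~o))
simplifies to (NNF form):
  True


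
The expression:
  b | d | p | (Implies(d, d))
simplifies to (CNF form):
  True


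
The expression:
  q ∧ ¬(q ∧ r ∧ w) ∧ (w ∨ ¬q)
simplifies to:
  q ∧ w ∧ ¬r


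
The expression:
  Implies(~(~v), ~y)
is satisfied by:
  {v: False, y: False}
  {y: True, v: False}
  {v: True, y: False}


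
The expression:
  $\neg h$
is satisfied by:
  {h: False}


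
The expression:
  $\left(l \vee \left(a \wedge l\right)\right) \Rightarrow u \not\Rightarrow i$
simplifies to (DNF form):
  $\left(u \wedge \neg i\right) \vee \neg l$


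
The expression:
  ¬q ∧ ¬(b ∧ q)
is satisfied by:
  {q: False}


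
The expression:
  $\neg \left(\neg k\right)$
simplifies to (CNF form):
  $k$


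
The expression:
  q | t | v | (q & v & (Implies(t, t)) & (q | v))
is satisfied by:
  {t: True, q: True, v: True}
  {t: True, q: True, v: False}
  {t: True, v: True, q: False}
  {t: True, v: False, q: False}
  {q: True, v: True, t: False}
  {q: True, v: False, t: False}
  {v: True, q: False, t: False}


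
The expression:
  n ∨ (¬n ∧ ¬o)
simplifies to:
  n ∨ ¬o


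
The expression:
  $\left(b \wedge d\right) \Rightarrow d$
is always true.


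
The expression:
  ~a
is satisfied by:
  {a: False}


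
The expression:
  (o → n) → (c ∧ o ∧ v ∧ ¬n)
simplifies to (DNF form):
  o ∧ ¬n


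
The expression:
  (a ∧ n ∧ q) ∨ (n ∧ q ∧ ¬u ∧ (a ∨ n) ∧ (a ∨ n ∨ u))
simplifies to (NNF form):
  n ∧ q ∧ (a ∨ ¬u)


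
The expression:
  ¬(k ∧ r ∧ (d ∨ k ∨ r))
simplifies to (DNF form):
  ¬k ∨ ¬r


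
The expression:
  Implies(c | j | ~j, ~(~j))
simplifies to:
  j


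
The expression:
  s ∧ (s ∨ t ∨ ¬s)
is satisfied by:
  {s: True}


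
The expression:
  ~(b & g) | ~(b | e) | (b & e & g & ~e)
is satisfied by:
  {g: False, b: False}
  {b: True, g: False}
  {g: True, b: False}


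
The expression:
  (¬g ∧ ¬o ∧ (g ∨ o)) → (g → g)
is always true.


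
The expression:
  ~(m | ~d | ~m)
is never true.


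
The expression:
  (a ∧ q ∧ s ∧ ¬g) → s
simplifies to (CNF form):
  True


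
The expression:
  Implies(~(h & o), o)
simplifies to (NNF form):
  o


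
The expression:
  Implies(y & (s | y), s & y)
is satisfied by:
  {s: True, y: False}
  {y: False, s: False}
  {y: True, s: True}


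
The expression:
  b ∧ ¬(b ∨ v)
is never true.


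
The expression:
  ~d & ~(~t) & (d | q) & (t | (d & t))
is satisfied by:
  {t: True, q: True, d: False}


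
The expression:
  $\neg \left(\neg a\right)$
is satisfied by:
  {a: True}


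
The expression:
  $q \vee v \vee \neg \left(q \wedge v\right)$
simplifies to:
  $\text{True}$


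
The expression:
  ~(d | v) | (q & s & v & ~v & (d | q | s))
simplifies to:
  ~d & ~v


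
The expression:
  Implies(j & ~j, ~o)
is always true.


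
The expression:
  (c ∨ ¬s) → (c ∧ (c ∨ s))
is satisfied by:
  {c: True, s: True}
  {c: True, s: False}
  {s: True, c: False}


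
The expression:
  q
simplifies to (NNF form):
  q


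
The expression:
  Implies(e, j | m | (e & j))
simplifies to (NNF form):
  j | m | ~e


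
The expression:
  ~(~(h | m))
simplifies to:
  h | m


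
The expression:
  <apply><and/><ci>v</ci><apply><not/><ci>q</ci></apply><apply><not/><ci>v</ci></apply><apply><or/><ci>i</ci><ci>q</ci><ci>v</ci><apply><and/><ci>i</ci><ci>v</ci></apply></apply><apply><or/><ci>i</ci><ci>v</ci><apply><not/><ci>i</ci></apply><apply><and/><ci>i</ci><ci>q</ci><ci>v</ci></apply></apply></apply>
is never true.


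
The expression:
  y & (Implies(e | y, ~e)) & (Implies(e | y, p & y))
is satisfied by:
  {p: True, y: True, e: False}


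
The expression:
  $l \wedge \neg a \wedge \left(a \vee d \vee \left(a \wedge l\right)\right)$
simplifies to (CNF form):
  $d \wedge l \wedge \neg a$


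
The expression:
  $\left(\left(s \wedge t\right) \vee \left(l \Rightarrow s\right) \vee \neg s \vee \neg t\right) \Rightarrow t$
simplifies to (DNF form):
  $t$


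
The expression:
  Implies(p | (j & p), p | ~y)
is always true.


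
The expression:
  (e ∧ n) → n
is always true.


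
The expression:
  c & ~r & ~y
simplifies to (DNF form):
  c & ~r & ~y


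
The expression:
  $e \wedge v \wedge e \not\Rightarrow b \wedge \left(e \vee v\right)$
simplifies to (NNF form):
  $e \wedge v \wedge \neg b$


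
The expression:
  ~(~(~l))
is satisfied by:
  {l: False}


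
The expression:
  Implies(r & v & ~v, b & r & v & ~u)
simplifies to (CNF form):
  True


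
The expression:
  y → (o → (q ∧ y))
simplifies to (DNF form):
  q ∨ ¬o ∨ ¬y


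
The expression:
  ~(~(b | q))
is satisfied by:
  {b: True, q: True}
  {b: True, q: False}
  {q: True, b: False}


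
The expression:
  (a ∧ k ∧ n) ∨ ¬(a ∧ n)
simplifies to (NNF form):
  k ∨ ¬a ∨ ¬n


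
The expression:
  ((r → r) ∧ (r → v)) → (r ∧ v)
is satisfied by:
  {r: True}


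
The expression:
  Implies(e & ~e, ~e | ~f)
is always true.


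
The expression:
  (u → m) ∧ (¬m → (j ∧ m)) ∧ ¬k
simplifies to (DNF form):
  m ∧ ¬k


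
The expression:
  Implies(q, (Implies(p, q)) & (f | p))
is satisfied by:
  {p: True, f: True, q: False}
  {p: True, f: False, q: False}
  {f: True, p: False, q: False}
  {p: False, f: False, q: False}
  {q: True, p: True, f: True}
  {q: True, p: True, f: False}
  {q: True, f: True, p: False}


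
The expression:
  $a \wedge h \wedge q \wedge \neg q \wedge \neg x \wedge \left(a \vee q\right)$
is never true.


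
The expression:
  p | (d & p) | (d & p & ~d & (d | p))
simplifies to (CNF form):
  p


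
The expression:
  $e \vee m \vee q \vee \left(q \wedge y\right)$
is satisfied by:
  {q: True, m: True, e: True}
  {q: True, m: True, e: False}
  {q: True, e: True, m: False}
  {q: True, e: False, m: False}
  {m: True, e: True, q: False}
  {m: True, e: False, q: False}
  {e: True, m: False, q: False}


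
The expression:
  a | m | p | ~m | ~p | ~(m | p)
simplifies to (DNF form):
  True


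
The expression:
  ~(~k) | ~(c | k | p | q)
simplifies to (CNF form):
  (k | ~c) & (k | ~p) & (k | ~q)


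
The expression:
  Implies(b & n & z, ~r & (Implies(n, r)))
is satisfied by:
  {z: False, n: False, b: False}
  {b: True, z: False, n: False}
  {n: True, z: False, b: False}
  {b: True, n: True, z: False}
  {z: True, b: False, n: False}
  {b: True, z: True, n: False}
  {n: True, z: True, b: False}


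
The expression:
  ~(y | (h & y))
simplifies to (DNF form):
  ~y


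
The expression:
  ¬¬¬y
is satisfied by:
  {y: False}


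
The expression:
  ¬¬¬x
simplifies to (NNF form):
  ¬x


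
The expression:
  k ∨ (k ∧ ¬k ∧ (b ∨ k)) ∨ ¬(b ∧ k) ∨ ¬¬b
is always true.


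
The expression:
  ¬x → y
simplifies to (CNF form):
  x ∨ y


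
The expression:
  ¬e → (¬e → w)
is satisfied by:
  {e: True, w: True}
  {e: True, w: False}
  {w: True, e: False}


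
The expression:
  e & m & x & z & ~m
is never true.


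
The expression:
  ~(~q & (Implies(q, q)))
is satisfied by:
  {q: True}


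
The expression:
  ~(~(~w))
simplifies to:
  ~w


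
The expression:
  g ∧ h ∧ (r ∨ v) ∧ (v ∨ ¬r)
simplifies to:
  g ∧ h ∧ v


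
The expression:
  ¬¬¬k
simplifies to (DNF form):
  ¬k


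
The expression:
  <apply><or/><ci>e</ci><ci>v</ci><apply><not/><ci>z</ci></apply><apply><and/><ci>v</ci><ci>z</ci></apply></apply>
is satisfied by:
  {v: True, e: True, z: False}
  {v: True, e: False, z: False}
  {e: True, v: False, z: False}
  {v: False, e: False, z: False}
  {z: True, v: True, e: True}
  {z: True, v: True, e: False}
  {z: True, e: True, v: False}


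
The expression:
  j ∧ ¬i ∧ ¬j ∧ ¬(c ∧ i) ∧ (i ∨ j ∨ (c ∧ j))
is never true.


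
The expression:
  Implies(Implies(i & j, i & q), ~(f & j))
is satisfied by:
  {i: True, q: False, f: False, j: False}
  {i: False, q: False, f: False, j: False}
  {i: True, q: True, f: False, j: False}
  {q: True, i: False, f: False, j: False}
  {i: True, j: True, q: False, f: False}
  {j: True, i: False, q: False, f: False}
  {i: True, j: True, q: True, f: False}
  {j: True, q: True, i: False, f: False}
  {f: True, i: True, j: False, q: False}
  {f: True, j: False, q: False, i: False}
  {i: True, f: True, q: True, j: False}
  {f: True, q: True, j: False, i: False}
  {i: True, f: True, j: True, q: False}


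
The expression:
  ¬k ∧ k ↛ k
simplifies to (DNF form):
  False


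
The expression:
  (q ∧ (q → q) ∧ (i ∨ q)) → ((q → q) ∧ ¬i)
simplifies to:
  ¬i ∨ ¬q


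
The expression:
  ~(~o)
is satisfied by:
  {o: True}


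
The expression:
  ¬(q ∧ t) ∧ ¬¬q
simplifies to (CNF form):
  q ∧ ¬t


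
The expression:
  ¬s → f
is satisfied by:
  {s: True, f: True}
  {s: True, f: False}
  {f: True, s: False}


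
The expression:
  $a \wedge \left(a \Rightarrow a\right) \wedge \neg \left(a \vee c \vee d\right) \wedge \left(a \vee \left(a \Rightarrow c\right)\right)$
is never true.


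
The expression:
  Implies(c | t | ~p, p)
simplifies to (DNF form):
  p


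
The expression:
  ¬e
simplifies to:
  ¬e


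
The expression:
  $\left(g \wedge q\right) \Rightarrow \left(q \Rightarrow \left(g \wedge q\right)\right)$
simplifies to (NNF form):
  $\text{True}$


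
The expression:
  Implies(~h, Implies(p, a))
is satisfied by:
  {a: True, h: True, p: False}
  {a: True, p: False, h: False}
  {h: True, p: False, a: False}
  {h: False, p: False, a: False}
  {a: True, h: True, p: True}
  {a: True, p: True, h: False}
  {h: True, p: True, a: False}


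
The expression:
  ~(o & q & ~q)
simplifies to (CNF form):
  True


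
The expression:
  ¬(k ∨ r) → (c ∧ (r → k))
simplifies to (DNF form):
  c ∨ k ∨ r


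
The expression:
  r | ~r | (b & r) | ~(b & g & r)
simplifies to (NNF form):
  True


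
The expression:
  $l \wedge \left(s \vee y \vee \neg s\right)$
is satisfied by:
  {l: True}


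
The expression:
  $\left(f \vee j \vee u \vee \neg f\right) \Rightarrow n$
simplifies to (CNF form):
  $n$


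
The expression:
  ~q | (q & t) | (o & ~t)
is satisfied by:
  {t: True, o: True, q: False}
  {t: True, q: False, o: False}
  {o: True, q: False, t: False}
  {o: False, q: False, t: False}
  {t: True, o: True, q: True}
  {t: True, q: True, o: False}
  {o: True, q: True, t: False}


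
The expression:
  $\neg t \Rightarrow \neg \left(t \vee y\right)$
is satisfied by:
  {t: True, y: False}
  {y: False, t: False}
  {y: True, t: True}


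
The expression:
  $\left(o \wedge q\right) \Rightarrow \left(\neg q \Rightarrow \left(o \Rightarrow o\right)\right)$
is always true.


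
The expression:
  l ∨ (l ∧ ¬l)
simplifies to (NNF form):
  l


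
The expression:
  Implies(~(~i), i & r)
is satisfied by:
  {r: True, i: False}
  {i: False, r: False}
  {i: True, r: True}


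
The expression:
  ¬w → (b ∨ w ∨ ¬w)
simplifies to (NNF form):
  True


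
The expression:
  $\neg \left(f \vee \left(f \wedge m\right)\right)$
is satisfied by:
  {f: False}


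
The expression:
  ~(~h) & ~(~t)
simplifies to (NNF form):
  h & t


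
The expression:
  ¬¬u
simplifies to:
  u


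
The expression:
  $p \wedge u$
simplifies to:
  $p \wedge u$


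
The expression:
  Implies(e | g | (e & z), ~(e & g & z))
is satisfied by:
  {g: False, e: False, z: False}
  {z: True, g: False, e: False}
  {e: True, g: False, z: False}
  {z: True, e: True, g: False}
  {g: True, z: False, e: False}
  {z: True, g: True, e: False}
  {e: True, g: True, z: False}


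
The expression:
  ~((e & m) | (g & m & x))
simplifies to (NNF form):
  ~m | (~e & ~g) | (~e & ~x)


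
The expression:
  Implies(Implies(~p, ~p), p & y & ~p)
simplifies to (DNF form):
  False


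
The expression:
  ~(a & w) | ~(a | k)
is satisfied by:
  {w: False, a: False}
  {a: True, w: False}
  {w: True, a: False}


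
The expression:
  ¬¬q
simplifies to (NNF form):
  q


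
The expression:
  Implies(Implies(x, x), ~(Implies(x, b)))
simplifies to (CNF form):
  x & ~b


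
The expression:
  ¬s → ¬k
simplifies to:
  s ∨ ¬k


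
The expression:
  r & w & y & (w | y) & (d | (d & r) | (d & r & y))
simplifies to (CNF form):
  d & r & w & y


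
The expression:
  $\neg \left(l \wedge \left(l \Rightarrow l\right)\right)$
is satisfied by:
  {l: False}


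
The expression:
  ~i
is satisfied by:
  {i: False}


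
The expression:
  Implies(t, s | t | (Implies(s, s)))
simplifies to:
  True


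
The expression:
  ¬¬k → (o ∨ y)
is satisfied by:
  {y: True, o: True, k: False}
  {y: True, k: False, o: False}
  {o: True, k: False, y: False}
  {o: False, k: False, y: False}
  {y: True, o: True, k: True}
  {y: True, k: True, o: False}
  {o: True, k: True, y: False}


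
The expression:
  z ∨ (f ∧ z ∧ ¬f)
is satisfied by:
  {z: True}


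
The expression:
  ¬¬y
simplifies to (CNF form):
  y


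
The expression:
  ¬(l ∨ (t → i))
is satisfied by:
  {t: True, i: False, l: False}


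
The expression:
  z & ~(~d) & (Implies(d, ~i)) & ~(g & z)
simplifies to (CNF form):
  d & z & ~g & ~i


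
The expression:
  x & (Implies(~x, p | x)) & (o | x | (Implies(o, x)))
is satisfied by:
  {x: True}


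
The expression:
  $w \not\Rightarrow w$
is never true.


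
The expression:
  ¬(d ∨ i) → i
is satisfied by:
  {i: True, d: True}
  {i: True, d: False}
  {d: True, i: False}


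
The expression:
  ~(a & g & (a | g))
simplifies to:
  ~a | ~g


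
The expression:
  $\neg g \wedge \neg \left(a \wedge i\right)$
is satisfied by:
  {g: False, a: False, i: False}
  {i: True, g: False, a: False}
  {a: True, g: False, i: False}


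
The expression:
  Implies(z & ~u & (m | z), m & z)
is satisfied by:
  {m: True, u: True, z: False}
  {m: True, u: False, z: False}
  {u: True, m: False, z: False}
  {m: False, u: False, z: False}
  {z: True, m: True, u: True}
  {z: True, m: True, u: False}
  {z: True, u: True, m: False}


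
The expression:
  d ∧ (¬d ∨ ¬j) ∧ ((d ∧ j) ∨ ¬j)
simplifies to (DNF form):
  d ∧ ¬j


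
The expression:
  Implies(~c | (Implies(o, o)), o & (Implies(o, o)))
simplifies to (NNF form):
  o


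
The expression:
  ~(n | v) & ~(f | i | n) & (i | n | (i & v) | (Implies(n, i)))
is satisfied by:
  {n: False, v: False, f: False, i: False}


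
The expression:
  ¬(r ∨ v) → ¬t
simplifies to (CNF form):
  r ∨ v ∨ ¬t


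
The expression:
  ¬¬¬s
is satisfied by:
  {s: False}


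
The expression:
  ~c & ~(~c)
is never true.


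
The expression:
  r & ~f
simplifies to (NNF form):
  r & ~f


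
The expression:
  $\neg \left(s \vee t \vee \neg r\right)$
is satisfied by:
  {r: True, t: False, s: False}


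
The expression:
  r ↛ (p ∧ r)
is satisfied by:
  {r: True, p: False}


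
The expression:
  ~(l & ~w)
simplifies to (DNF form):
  w | ~l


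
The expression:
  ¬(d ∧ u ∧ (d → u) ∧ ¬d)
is always true.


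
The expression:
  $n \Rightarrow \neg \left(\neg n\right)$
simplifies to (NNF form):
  $\text{True}$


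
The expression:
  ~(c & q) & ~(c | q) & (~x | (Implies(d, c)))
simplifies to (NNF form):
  ~c & ~q & (~d | ~x)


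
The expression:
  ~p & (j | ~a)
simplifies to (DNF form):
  (j & ~p) | (~a & ~p)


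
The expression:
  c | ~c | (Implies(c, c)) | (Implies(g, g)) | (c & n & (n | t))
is always true.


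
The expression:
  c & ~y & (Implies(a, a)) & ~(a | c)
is never true.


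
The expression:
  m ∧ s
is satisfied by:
  {m: True, s: True}


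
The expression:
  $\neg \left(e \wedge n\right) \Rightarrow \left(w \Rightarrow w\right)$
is always true.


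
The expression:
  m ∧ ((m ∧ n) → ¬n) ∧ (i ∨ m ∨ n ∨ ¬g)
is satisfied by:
  {m: True, n: False}


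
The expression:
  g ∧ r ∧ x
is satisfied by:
  {r: True, x: True, g: True}


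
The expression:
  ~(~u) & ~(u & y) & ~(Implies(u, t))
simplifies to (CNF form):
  u & ~t & ~y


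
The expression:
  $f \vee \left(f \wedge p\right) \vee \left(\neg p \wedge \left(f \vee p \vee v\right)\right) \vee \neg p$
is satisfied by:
  {f: True, p: False}
  {p: False, f: False}
  {p: True, f: True}


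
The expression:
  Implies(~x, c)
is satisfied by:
  {x: True, c: True}
  {x: True, c: False}
  {c: True, x: False}


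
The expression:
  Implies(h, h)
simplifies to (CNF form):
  True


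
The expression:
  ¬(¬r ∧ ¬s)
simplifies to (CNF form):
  r ∨ s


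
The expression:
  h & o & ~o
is never true.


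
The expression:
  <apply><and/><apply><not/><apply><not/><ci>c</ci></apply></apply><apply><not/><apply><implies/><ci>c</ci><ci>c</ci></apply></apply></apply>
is never true.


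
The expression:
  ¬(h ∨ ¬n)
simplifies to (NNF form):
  n ∧ ¬h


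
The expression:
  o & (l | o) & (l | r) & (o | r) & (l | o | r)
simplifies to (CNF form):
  o & (l | r)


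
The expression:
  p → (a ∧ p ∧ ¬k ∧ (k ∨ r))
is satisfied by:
  {r: True, a: True, p: False, k: False}
  {r: True, a: False, p: False, k: False}
  {a: True, k: False, r: False, p: False}
  {k: False, a: False, r: False, p: False}
  {k: True, r: True, a: True, p: False}
  {k: True, r: True, a: False, p: False}
  {k: True, a: True, r: False, p: False}
  {k: True, a: False, r: False, p: False}
  {p: True, r: True, a: True, k: False}


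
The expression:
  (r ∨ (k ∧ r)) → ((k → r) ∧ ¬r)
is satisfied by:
  {r: False}


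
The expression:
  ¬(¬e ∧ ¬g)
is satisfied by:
  {e: True, g: True}
  {e: True, g: False}
  {g: True, e: False}


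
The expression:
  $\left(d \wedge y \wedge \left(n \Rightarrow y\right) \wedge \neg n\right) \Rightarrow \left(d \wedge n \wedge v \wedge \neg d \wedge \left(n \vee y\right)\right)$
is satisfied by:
  {n: True, d: False, y: False}
  {d: False, y: False, n: False}
  {n: True, y: True, d: False}
  {y: True, d: False, n: False}
  {n: True, d: True, y: False}
  {d: True, n: False, y: False}
  {n: True, y: True, d: True}


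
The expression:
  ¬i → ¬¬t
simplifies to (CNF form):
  i ∨ t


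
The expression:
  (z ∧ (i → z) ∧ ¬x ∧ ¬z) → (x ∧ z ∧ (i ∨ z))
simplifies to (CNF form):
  True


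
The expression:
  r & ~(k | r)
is never true.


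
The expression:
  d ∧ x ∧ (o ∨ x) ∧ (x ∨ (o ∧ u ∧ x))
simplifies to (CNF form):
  d ∧ x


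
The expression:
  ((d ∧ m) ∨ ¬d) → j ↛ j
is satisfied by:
  {d: True, m: False}


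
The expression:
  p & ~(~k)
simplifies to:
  k & p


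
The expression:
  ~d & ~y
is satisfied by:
  {d: False, y: False}


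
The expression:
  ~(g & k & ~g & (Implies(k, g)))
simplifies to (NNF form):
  True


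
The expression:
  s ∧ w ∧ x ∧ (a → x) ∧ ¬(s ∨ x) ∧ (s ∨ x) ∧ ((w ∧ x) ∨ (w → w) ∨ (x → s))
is never true.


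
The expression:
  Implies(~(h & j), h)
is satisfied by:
  {h: True}


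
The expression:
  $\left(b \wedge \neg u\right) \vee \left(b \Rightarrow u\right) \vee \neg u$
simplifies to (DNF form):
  $\text{True}$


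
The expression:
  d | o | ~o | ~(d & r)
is always true.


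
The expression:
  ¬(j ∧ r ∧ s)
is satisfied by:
  {s: False, r: False, j: False}
  {j: True, s: False, r: False}
  {r: True, s: False, j: False}
  {j: True, r: True, s: False}
  {s: True, j: False, r: False}
  {j: True, s: True, r: False}
  {r: True, s: True, j: False}


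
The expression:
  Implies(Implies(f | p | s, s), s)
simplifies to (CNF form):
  f | p | s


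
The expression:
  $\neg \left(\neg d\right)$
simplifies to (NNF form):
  $d$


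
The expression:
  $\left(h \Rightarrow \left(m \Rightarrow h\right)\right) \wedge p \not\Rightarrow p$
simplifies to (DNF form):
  $\text{False}$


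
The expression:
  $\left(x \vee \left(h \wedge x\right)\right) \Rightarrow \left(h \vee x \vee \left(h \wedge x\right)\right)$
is always true.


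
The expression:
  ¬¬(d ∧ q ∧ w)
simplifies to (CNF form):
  d ∧ q ∧ w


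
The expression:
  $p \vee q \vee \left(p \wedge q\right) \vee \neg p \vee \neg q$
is always true.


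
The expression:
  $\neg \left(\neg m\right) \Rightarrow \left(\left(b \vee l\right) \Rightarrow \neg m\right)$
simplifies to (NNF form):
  $\left(\neg b \wedge \neg l\right) \vee \neg m$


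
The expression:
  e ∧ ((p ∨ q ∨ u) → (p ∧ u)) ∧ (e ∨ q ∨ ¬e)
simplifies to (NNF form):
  e ∧ (p ∨ ¬q) ∧ (p ∨ ¬u) ∧ (u ∨ ¬p)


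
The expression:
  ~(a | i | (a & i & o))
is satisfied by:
  {i: False, a: False}


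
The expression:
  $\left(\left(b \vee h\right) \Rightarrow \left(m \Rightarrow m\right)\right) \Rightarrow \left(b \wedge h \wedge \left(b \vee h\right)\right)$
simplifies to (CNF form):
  $b \wedge h$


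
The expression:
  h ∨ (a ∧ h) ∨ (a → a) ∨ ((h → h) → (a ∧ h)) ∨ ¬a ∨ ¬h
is always true.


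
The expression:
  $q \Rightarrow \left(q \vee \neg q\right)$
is always true.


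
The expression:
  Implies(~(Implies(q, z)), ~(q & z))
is always true.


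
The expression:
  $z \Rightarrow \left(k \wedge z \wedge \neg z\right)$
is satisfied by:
  {z: False}


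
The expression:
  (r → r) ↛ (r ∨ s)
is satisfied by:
  {r: False, s: False}


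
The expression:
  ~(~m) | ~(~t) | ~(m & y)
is always true.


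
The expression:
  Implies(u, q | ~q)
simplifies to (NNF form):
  True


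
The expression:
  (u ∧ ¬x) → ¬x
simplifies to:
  True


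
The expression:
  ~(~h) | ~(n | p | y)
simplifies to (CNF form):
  (h | ~n) & (h | ~p) & (h | ~y)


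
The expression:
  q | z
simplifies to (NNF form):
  q | z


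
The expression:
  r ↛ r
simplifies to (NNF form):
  False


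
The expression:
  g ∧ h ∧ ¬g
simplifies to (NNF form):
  False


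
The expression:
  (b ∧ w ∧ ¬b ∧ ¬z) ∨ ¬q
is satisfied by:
  {q: False}


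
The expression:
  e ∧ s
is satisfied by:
  {e: True, s: True}


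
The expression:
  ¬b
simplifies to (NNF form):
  ¬b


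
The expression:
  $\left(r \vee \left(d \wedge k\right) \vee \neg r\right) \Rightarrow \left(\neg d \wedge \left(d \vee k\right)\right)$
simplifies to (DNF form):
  $k \wedge \neg d$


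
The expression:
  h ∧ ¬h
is never true.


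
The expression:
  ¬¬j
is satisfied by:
  {j: True}


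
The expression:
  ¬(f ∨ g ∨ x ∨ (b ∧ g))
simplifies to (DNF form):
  ¬f ∧ ¬g ∧ ¬x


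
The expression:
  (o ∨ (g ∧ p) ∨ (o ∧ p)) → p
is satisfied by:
  {p: True, o: False}
  {o: False, p: False}
  {o: True, p: True}


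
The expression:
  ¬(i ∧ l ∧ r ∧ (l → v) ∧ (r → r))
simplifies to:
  ¬i ∨ ¬l ∨ ¬r ∨ ¬v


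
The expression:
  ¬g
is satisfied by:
  {g: False}


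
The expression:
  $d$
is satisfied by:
  {d: True}


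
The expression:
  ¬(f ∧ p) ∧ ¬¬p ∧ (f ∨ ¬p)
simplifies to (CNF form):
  False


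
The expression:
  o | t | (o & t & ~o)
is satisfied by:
  {t: True, o: True}
  {t: True, o: False}
  {o: True, t: False}


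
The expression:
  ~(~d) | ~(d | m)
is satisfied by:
  {d: True, m: False}
  {m: False, d: False}
  {m: True, d: True}


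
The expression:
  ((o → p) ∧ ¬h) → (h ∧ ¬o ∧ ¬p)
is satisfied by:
  {h: True, o: True, p: False}
  {h: True, o: False, p: False}
  {h: True, p: True, o: True}
  {h: True, p: True, o: False}
  {o: True, p: False, h: False}


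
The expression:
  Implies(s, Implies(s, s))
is always true.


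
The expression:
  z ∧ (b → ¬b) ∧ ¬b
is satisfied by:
  {z: True, b: False}


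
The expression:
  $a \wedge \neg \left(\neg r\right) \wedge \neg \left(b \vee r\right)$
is never true.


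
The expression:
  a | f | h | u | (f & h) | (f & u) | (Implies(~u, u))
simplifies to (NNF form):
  a | f | h | u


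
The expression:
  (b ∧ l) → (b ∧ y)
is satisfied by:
  {y: True, l: False, b: False}
  {l: False, b: False, y: False}
  {y: True, b: True, l: False}
  {b: True, l: False, y: False}
  {y: True, l: True, b: False}
  {l: True, y: False, b: False}
  {y: True, b: True, l: True}


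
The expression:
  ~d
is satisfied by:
  {d: False}


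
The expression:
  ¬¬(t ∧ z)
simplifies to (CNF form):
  t ∧ z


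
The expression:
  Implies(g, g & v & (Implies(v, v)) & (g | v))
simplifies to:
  v | ~g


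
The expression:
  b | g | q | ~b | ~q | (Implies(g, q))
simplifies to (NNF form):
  True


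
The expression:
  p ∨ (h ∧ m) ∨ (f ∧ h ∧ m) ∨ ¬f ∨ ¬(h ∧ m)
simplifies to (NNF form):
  True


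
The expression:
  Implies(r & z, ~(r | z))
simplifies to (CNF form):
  ~r | ~z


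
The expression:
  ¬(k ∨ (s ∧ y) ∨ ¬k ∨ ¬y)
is never true.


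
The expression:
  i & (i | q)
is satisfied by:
  {i: True}


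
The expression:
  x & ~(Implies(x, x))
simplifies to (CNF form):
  False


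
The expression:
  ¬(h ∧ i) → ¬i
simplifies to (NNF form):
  h ∨ ¬i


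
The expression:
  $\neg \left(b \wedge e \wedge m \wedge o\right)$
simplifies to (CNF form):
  $\neg b \vee \neg e \vee \neg m \vee \neg o$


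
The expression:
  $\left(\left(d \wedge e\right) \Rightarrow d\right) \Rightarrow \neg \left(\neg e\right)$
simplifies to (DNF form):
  $e$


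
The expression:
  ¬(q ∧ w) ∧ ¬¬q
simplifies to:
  q ∧ ¬w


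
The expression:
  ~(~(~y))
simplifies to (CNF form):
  ~y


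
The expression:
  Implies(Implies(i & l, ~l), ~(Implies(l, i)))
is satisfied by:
  {l: True}


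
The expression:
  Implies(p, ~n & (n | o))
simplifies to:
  ~p | (o & ~n)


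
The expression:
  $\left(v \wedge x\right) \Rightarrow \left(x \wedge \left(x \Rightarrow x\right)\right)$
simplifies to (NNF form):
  $\text{True}$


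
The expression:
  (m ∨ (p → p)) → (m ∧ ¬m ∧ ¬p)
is never true.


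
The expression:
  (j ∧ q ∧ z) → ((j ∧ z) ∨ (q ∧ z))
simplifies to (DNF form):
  True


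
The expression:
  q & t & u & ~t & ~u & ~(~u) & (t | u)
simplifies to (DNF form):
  False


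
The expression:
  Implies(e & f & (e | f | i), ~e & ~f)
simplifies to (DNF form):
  ~e | ~f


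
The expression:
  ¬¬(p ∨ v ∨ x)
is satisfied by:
  {x: True, v: True, p: True}
  {x: True, v: True, p: False}
  {x: True, p: True, v: False}
  {x: True, p: False, v: False}
  {v: True, p: True, x: False}
  {v: True, p: False, x: False}
  {p: True, v: False, x: False}


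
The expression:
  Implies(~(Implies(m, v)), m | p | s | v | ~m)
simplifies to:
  True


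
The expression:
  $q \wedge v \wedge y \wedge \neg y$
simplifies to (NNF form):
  $\text{False}$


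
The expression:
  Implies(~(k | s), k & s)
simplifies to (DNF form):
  k | s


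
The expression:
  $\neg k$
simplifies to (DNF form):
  $\neg k$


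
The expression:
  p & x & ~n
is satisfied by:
  {p: True, x: True, n: False}


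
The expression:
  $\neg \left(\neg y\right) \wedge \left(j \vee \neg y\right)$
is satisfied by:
  {j: True, y: True}


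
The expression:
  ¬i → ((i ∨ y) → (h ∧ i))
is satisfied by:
  {i: True, y: False}
  {y: False, i: False}
  {y: True, i: True}


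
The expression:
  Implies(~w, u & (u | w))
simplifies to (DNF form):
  u | w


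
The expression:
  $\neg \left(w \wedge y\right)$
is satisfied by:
  {w: False, y: False}
  {y: True, w: False}
  {w: True, y: False}


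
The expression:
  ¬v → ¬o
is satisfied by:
  {v: True, o: False}
  {o: False, v: False}
  {o: True, v: True}


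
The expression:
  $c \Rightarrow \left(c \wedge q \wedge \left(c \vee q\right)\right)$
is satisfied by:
  {q: True, c: False}
  {c: False, q: False}
  {c: True, q: True}


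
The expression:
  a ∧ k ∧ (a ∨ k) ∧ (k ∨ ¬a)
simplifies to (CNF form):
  a ∧ k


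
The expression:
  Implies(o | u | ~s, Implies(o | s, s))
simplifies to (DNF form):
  s | ~o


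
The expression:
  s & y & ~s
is never true.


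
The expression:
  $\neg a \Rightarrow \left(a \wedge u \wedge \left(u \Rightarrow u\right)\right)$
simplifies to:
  $a$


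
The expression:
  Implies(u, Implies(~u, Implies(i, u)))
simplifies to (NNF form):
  True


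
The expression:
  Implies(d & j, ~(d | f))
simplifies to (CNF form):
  ~d | ~j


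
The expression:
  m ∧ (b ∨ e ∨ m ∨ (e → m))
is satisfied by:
  {m: True}


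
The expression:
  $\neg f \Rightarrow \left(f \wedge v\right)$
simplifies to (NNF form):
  $f$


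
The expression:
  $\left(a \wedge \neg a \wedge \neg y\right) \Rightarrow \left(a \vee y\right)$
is always true.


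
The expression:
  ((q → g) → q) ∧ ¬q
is never true.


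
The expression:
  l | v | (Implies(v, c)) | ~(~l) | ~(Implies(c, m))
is always true.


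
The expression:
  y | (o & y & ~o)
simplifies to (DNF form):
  y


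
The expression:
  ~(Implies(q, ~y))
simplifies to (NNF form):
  q & y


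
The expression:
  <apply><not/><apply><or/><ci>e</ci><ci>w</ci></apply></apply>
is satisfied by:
  {e: False, w: False}


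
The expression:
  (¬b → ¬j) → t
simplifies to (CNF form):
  (j ∨ t) ∧ (t ∨ ¬b)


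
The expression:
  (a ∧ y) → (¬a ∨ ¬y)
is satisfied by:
  {y: False, a: False}
  {a: True, y: False}
  {y: True, a: False}


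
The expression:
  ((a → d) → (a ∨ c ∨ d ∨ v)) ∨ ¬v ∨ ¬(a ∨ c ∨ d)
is always true.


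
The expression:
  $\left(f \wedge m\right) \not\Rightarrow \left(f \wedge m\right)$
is never true.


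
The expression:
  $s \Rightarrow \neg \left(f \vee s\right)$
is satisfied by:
  {s: False}


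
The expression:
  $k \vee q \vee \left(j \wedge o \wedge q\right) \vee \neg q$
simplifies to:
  $\text{True}$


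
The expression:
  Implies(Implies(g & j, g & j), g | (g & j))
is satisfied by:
  {g: True}


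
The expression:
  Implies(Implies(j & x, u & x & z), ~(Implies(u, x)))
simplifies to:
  (u | x) & (j | ~x) & (~u | ~x | ~z)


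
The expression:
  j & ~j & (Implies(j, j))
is never true.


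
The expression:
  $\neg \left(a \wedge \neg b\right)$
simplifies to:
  $b \vee \neg a$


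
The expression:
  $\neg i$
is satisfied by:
  {i: False}


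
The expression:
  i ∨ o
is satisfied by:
  {i: True, o: True}
  {i: True, o: False}
  {o: True, i: False}


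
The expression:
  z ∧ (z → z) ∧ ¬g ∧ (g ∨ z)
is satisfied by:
  {z: True, g: False}


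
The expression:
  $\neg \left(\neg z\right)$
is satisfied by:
  {z: True}


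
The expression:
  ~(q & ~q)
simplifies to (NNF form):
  True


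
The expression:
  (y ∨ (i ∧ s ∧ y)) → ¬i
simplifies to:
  ¬i ∨ ¬y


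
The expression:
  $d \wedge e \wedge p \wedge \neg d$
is never true.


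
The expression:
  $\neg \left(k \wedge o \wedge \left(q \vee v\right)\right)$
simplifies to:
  $\left(\neg q \wedge \neg v\right) \vee \neg k \vee \neg o$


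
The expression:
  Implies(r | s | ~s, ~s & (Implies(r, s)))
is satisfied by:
  {r: False, s: False}


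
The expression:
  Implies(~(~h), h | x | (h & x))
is always true.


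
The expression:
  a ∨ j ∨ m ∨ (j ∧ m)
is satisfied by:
  {a: True, m: True, j: True}
  {a: True, m: True, j: False}
  {a: True, j: True, m: False}
  {a: True, j: False, m: False}
  {m: True, j: True, a: False}
  {m: True, j: False, a: False}
  {j: True, m: False, a: False}


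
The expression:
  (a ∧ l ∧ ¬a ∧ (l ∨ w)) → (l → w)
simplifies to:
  True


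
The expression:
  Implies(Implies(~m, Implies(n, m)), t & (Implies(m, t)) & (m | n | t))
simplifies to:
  t | (n & ~m)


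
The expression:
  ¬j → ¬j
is always true.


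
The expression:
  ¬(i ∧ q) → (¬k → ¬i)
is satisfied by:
  {q: True, k: True, i: False}
  {q: True, k: False, i: False}
  {k: True, q: False, i: False}
  {q: False, k: False, i: False}
  {i: True, q: True, k: True}
  {i: True, q: True, k: False}
  {i: True, k: True, q: False}


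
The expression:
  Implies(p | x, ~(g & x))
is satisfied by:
  {g: False, x: False}
  {x: True, g: False}
  {g: True, x: False}


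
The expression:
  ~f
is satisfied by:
  {f: False}


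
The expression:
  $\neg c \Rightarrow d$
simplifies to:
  $c \vee d$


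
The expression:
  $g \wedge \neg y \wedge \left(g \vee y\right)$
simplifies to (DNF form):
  $g \wedge \neg y$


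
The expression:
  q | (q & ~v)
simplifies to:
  q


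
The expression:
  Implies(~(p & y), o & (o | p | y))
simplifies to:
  o | (p & y)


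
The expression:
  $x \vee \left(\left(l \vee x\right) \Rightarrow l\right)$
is always true.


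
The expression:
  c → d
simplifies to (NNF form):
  d ∨ ¬c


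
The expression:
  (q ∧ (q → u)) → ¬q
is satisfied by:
  {u: False, q: False}
  {q: True, u: False}
  {u: True, q: False}


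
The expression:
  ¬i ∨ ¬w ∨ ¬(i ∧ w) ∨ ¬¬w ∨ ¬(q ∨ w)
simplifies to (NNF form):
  True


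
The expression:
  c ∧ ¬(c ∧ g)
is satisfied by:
  {c: True, g: False}


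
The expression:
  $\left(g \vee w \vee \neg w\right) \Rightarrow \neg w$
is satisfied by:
  {w: False}


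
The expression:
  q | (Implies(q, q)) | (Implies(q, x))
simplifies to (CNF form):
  True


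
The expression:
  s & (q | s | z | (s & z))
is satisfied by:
  {s: True}


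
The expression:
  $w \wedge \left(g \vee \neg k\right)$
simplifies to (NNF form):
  $w \wedge \left(g \vee \neg k\right)$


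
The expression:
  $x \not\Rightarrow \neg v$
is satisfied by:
  {x: True, v: True}


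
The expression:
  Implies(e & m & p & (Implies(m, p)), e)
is always true.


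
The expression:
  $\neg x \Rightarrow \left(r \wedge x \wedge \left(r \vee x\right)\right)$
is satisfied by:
  {x: True}


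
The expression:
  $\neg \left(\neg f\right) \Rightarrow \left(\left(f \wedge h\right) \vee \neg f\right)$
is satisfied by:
  {h: True, f: False}
  {f: False, h: False}
  {f: True, h: True}


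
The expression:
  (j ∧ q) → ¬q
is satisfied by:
  {q: False, j: False}
  {j: True, q: False}
  {q: True, j: False}


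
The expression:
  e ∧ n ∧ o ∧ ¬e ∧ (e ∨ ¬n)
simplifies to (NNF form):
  False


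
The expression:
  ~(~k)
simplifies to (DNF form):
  k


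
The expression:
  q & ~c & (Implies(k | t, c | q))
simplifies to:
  q & ~c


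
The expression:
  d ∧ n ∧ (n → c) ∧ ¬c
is never true.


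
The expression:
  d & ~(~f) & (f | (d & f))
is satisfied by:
  {d: True, f: True}


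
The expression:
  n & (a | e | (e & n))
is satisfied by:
  {a: True, e: True, n: True}
  {a: True, n: True, e: False}
  {e: True, n: True, a: False}


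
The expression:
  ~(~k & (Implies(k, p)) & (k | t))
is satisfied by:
  {k: True, t: False}
  {t: False, k: False}
  {t: True, k: True}


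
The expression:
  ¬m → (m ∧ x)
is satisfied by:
  {m: True}


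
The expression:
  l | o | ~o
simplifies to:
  True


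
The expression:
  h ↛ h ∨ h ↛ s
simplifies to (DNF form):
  h ∧ ¬s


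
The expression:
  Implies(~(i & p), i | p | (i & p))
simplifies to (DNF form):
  i | p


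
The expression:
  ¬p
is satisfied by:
  {p: False}


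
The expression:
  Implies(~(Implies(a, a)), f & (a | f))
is always true.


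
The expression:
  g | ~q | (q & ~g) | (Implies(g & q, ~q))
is always true.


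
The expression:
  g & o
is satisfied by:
  {g: True, o: True}


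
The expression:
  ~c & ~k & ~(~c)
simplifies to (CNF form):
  False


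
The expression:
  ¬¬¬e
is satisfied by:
  {e: False}


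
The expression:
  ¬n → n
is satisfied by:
  {n: True}


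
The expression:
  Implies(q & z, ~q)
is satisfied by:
  {q: False, z: False}
  {z: True, q: False}
  {q: True, z: False}


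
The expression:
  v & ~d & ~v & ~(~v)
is never true.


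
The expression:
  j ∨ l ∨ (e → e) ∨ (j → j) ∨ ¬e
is always true.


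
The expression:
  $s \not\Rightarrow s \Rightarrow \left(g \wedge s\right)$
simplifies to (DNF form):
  $\text{True}$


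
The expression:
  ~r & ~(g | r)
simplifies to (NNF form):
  ~g & ~r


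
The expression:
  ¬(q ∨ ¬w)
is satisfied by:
  {w: True, q: False}


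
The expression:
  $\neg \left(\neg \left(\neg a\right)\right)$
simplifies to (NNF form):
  $\neg a$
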